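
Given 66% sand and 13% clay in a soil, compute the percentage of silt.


Step 1: sand + silt + clay = 100%
Step 2: silt = 100 - sand - clay
Step 3: silt = 100 - 66 - 13
Step 4: silt = 21%

21


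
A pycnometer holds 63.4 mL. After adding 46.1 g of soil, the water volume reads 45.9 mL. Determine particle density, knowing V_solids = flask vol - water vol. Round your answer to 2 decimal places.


Step 1: Volume of solids = flask volume - water volume with soil
Step 2: V_solids = 63.4 - 45.9 = 17.5 mL
Step 3: Particle density = mass / V_solids = 46.1 / 17.5 = 2.63 g/cm^3

2.63


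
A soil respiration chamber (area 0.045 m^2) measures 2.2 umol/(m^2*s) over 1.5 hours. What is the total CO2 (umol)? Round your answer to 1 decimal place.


Step 1: Convert time to seconds: 1.5 hr * 3600 = 5400.0 s
Step 2: Total = flux * area * time_s
Step 3: Total = 2.2 * 0.045 * 5400.0
Step 4: Total = 534.6 umol

534.6


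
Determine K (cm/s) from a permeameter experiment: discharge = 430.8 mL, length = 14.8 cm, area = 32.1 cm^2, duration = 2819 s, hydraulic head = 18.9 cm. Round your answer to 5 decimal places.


Step 1: K = Q * L / (A * t * h)
Step 2: Numerator = 430.8 * 14.8 = 6375.84
Step 3: Denominator = 32.1 * 2819 * 18.9 = 1710259.11
Step 4: K = 6375.84 / 1710259.11 = 0.00373 cm/s

0.00373


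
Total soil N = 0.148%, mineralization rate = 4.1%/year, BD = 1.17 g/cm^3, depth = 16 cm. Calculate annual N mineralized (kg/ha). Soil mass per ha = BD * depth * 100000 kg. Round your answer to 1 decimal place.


Step 1: Soil mass per ha = BD * depth * 100000 = 1.17 * 16 * 100000 = 1872000 kg
Step 2: Total N pool = soil mass * N%/100 = 1872000 * 0.148/100 = 2770.56 kg/ha
Step 3: N mineralized = N pool * rate%/100 = 2770.56 * 4.1/100 = 113.6 kg/ha/yr

113.6


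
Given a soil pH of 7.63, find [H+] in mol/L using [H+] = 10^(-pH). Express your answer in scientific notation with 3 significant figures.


Step 1: [H+] = 10^(-pH)
Step 2: [H+] = 10^(-7.63)
Step 3: [H+] = 2.34e-08 mol/L

2.34e-08


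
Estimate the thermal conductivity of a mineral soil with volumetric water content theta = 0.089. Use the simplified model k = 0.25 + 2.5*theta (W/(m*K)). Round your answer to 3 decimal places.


Step 1: k = 0.25 + 2.5 * theta
Step 2: k = 0.25 + 2.5 * 0.089
Step 3: k = 0.25 + 0.223
Step 4: k = 0.473 W/(m*K)

0.473


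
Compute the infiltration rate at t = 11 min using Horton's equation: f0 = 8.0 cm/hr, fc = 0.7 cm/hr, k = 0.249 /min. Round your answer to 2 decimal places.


Step 1: f = fc + (f0 - fc) * exp(-k * t)
Step 2: exp(-0.249 * 11) = 0.064635
Step 3: f = 0.7 + (8.0 - 0.7) * 0.064635
Step 4: f = 0.7 + 7.3 * 0.064635
Step 5: f = 1.17 cm/hr

1.17


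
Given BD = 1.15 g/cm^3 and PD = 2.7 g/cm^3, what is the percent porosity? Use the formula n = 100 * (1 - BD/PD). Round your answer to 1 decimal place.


Step 1: Formula: n = 100 * (1 - BD / PD)
Step 2: n = 100 * (1 - 1.15 / 2.7)
Step 3: n = 100 * (1 - 0.42593)
Step 4: n = 57.4%

57.4


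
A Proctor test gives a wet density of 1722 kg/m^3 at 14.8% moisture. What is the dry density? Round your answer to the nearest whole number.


Step 1: Dry density = wet density / (1 + w/100)
Step 2: Dry density = 1722 / (1 + 14.8/100)
Step 3: Dry density = 1722 / 1.148
Step 4: Dry density = 1500 kg/m^3

1500


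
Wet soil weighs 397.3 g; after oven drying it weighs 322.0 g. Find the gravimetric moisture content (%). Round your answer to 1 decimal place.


Step 1: Water mass = wet - dry = 397.3 - 322.0 = 75.3 g
Step 2: w = 100 * water mass / dry mass
Step 3: w = 100 * 75.3 / 322.0 = 23.4%

23.4


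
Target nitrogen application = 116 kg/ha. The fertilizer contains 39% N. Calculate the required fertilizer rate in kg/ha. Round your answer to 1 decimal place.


Step 1: Fertilizer rate = target N / (N content / 100)
Step 2: Rate = 116 / (39 / 100)
Step 3: Rate = 116 / 0.39
Step 4: Rate = 297.4 kg/ha

297.4


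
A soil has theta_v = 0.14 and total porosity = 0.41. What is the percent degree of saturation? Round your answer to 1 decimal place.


Step 1: S = 100 * theta_v / n
Step 2: S = 100 * 0.14 / 0.41
Step 3: S = 34.1%

34.1


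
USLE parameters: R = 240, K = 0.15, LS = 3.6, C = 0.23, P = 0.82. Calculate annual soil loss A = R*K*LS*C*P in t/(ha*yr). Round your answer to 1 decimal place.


Step 1: A = R * K * LS * C * P
Step 2: R * K = 240 * 0.15 = 36.0
Step 3: (R*K) * LS = 36.0 * 3.6 = 129.6
Step 4: * C * P = 129.6 * 0.23 * 0.82 = 24.4
Step 5: A = 24.4 t/(ha*yr)

24.4


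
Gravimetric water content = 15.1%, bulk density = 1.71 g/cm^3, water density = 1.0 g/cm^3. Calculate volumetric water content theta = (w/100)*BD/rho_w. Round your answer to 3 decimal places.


Step 1: theta = (w / 100) * BD / rho_w
Step 2: theta = (15.1 / 100) * 1.71 / 1.0
Step 3: theta = 0.151 * 1.71
Step 4: theta = 0.258

0.258


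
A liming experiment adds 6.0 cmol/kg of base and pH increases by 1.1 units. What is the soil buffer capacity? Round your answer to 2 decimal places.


Step 1: BC = change in base / change in pH
Step 2: BC = 6.0 / 1.1
Step 3: BC = 5.45 cmol/(kg*pH unit)

5.45


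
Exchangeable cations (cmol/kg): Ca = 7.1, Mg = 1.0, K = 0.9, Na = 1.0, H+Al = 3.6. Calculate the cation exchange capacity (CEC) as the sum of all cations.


Step 1: CEC = Ca + Mg + K + Na + (H+Al)
Step 2: CEC = 7.1 + 1.0 + 0.9 + 1.0 + 3.6
Step 3: CEC = 13.6 cmol/kg

13.6


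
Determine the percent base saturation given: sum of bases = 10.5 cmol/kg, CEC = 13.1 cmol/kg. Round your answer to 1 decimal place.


Step 1: BS = 100 * (sum of bases) / CEC
Step 2: BS = 100 * 10.5 / 13.1
Step 3: BS = 80.2%

80.2


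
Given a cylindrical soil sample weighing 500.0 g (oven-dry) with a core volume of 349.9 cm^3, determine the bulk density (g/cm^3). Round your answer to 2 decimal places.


Step 1: Identify the formula: BD = dry mass / volume
Step 2: Substitute values: BD = 500.0 / 349.9
Step 3: BD = 1.43 g/cm^3

1.43


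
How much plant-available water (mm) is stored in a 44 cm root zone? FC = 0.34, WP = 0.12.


Step 1: Available water = (FC - WP) * depth * 10
Step 2: AW = (0.34 - 0.12) * 44 * 10
Step 3: AW = 0.22 * 44 * 10
Step 4: AW = 96.8 mm

96.8


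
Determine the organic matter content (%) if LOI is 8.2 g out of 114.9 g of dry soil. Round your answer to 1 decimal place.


Step 1: OM% = 100 * LOI / sample mass
Step 2: OM = 100 * 8.2 / 114.9
Step 3: OM = 7.1%

7.1


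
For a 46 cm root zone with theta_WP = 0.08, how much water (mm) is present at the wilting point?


Step 1: Water (mm) = theta_WP * depth * 10
Step 2: Water = 0.08 * 46 * 10
Step 3: Water = 36.8 mm

36.8


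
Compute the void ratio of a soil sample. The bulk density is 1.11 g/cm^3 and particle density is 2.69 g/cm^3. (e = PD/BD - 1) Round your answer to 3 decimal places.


Step 1: e = PD / BD - 1
Step 2: e = 2.69 / 1.11 - 1
Step 3: e = 2.42342 - 1
Step 4: e = 1.423

1.423


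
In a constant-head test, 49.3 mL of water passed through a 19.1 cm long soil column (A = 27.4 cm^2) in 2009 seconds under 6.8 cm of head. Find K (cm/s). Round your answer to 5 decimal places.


Step 1: K = Q * L / (A * t * h)
Step 2: Numerator = 49.3 * 19.1 = 941.63
Step 3: Denominator = 27.4 * 2009 * 6.8 = 374316.88
Step 4: K = 941.63 / 374316.88 = 0.00252 cm/s

0.00252


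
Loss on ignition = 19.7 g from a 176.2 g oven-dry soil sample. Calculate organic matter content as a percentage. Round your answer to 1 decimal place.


Step 1: OM% = 100 * LOI / sample mass
Step 2: OM = 100 * 19.7 / 176.2
Step 3: OM = 11.2%

11.2


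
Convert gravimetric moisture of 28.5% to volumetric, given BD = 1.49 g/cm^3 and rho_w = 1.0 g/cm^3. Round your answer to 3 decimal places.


Step 1: theta = (w / 100) * BD / rho_w
Step 2: theta = (28.5 / 100) * 1.49 / 1.0
Step 3: theta = 0.285 * 1.49
Step 4: theta = 0.425

0.425


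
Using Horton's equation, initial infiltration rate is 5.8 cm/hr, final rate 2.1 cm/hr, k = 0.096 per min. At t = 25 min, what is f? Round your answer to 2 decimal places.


Step 1: f = fc + (f0 - fc) * exp(-k * t)
Step 2: exp(-0.096 * 25) = 0.090718
Step 3: f = 2.1 + (5.8 - 2.1) * 0.090718
Step 4: f = 2.1 + 3.7 * 0.090718
Step 5: f = 2.44 cm/hr

2.44


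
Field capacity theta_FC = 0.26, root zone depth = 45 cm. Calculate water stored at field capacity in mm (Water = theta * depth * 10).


Step 1: Water (mm) = theta_FC * depth (cm) * 10
Step 2: Water = 0.26 * 45 * 10
Step 3: Water = 117.0 mm

117.0


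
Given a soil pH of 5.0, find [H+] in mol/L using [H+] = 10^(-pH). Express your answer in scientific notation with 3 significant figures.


Step 1: [H+] = 10^(-pH)
Step 2: [H+] = 10^(-5.0)
Step 3: [H+] = 1.00e-05 mol/L

1.00e-05


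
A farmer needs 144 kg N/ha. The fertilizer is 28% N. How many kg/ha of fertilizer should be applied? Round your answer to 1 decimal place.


Step 1: Fertilizer rate = target N / (N content / 100)
Step 2: Rate = 144 / (28 / 100)
Step 3: Rate = 144 / 0.28
Step 4: Rate = 514.3 kg/ha

514.3


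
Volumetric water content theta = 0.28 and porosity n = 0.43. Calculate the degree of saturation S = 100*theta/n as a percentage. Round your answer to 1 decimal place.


Step 1: S = 100 * theta_v / n
Step 2: S = 100 * 0.28 / 0.43
Step 3: S = 65.1%

65.1


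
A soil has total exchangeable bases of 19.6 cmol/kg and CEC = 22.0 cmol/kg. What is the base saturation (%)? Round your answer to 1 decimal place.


Step 1: BS = 100 * (sum of bases) / CEC
Step 2: BS = 100 * 19.6 / 22.0
Step 3: BS = 89.1%

89.1


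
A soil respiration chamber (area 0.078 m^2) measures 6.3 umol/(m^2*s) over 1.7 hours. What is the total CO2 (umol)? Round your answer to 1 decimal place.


Step 1: Convert time to seconds: 1.7 hr * 3600 = 6120.0 s
Step 2: Total = flux * area * time_s
Step 3: Total = 6.3 * 0.078 * 6120.0
Step 4: Total = 3007.4 umol

3007.4


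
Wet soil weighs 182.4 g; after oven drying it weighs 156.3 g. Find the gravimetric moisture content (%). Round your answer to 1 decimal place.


Step 1: Water mass = wet - dry = 182.4 - 156.3 = 26.1 g
Step 2: w = 100 * water mass / dry mass
Step 3: w = 100 * 26.1 / 156.3 = 16.7%

16.7


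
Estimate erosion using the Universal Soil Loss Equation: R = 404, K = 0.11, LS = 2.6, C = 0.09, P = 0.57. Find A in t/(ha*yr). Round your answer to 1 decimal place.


Step 1: A = R * K * LS * C * P
Step 2: R * K = 404 * 0.11 = 44.44
Step 3: (R*K) * LS = 44.44 * 2.6 = 115.544
Step 4: * C * P = 115.544 * 0.09 * 0.57 = 5.9
Step 5: A = 5.9 t/(ha*yr)

5.9


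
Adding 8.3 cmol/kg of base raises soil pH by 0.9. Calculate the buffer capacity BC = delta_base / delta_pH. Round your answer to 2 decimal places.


Step 1: BC = change in base / change in pH
Step 2: BC = 8.3 / 0.9
Step 3: BC = 9.22 cmol/(kg*pH unit)

9.22


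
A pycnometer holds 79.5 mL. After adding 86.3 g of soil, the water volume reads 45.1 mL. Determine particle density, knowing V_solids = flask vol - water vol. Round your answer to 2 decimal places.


Step 1: Volume of solids = flask volume - water volume with soil
Step 2: V_solids = 79.5 - 45.1 = 34.4 mL
Step 3: Particle density = mass / V_solids = 86.3 / 34.4 = 2.51 g/cm^3

2.51


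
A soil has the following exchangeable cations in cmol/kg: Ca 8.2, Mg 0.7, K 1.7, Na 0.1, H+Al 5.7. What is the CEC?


Step 1: CEC = Ca + Mg + K + Na + (H+Al)
Step 2: CEC = 8.2 + 0.7 + 1.7 + 0.1 + 5.7
Step 3: CEC = 16.4 cmol/kg

16.4


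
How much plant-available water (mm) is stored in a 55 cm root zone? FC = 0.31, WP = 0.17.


Step 1: Available water = (FC - WP) * depth * 10
Step 2: AW = (0.31 - 0.17) * 55 * 10
Step 3: AW = 0.14 * 55 * 10
Step 4: AW = 77.0 mm

77.0


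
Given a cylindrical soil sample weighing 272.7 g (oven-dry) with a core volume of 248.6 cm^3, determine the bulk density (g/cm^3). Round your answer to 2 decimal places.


Step 1: Identify the formula: BD = dry mass / volume
Step 2: Substitute values: BD = 272.7 / 248.6
Step 3: BD = 1.1 g/cm^3

1.1


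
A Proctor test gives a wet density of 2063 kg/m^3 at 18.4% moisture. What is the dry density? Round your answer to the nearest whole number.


Step 1: Dry density = wet density / (1 + w/100)
Step 2: Dry density = 2063 / (1 + 18.4/100)
Step 3: Dry density = 2063 / 1.184
Step 4: Dry density = 1742 kg/m^3

1742


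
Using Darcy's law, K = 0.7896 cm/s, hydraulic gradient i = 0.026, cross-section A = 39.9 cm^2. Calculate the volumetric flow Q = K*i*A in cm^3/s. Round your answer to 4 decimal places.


Step 1: Apply Darcy's law: Q = K * i * A
Step 2: Q = 0.7896 * 0.026 * 39.9
Step 3: Q = 0.8191 cm^3/s

0.8191


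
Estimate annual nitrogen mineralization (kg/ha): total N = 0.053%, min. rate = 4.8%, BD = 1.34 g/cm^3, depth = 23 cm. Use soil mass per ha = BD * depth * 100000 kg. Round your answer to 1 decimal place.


Step 1: Soil mass per ha = BD * depth * 100000 = 1.34 * 23 * 100000 = 3082000 kg
Step 2: Total N pool = soil mass * N%/100 = 3082000 * 0.053/100 = 1633.46 kg/ha
Step 3: N mineralized = N pool * rate%/100 = 1633.46 * 4.8/100 = 78.4 kg/ha/yr

78.4


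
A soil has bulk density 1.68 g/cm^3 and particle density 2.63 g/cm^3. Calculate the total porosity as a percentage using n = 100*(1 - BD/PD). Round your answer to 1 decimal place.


Step 1: Formula: n = 100 * (1 - BD / PD)
Step 2: n = 100 * (1 - 1.68 / 2.63)
Step 3: n = 100 * (1 - 0.63878)
Step 4: n = 36.1%

36.1


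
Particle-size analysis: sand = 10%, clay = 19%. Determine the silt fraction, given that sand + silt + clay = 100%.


Step 1: sand + silt + clay = 100%
Step 2: silt = 100 - sand - clay
Step 3: silt = 100 - 10 - 19
Step 4: silt = 71%

71


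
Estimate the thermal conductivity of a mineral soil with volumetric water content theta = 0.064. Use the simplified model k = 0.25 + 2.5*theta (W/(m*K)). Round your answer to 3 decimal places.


Step 1: k = 0.25 + 2.5 * theta
Step 2: k = 0.25 + 2.5 * 0.064
Step 3: k = 0.25 + 0.16
Step 4: k = 0.41 W/(m*K)

0.41


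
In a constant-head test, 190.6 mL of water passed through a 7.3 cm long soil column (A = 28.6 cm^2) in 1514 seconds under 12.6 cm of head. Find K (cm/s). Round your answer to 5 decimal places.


Step 1: K = Q * L / (A * t * h)
Step 2: Numerator = 190.6 * 7.3 = 1391.38
Step 3: Denominator = 28.6 * 1514 * 12.6 = 545585.04
Step 4: K = 1391.38 / 545585.04 = 0.00255 cm/s

0.00255


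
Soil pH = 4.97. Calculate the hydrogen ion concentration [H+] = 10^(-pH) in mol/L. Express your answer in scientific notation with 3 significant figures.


Step 1: [H+] = 10^(-pH)
Step 2: [H+] = 10^(-4.97)
Step 3: [H+] = 1.07e-05 mol/L

1.07e-05


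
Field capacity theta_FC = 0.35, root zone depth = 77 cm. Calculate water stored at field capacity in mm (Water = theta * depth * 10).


Step 1: Water (mm) = theta_FC * depth (cm) * 10
Step 2: Water = 0.35 * 77 * 10
Step 3: Water = 269.5 mm

269.5


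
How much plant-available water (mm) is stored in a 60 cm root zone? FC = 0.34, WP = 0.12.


Step 1: Available water = (FC - WP) * depth * 10
Step 2: AW = (0.34 - 0.12) * 60 * 10
Step 3: AW = 0.22 * 60 * 10
Step 4: AW = 132.0 mm

132.0


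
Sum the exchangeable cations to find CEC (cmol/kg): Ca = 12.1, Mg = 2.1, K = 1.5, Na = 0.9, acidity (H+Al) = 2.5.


Step 1: CEC = Ca + Mg + K + Na + (H+Al)
Step 2: CEC = 12.1 + 2.1 + 1.5 + 0.9 + 2.5
Step 3: CEC = 19.1 cmol/kg

19.1


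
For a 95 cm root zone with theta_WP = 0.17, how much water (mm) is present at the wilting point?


Step 1: Water (mm) = theta_WP * depth * 10
Step 2: Water = 0.17 * 95 * 10
Step 3: Water = 161.5 mm

161.5


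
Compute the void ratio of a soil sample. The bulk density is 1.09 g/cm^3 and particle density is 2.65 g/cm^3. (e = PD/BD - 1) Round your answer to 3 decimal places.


Step 1: e = PD / BD - 1
Step 2: e = 2.65 / 1.09 - 1
Step 3: e = 2.43119 - 1
Step 4: e = 1.431

1.431


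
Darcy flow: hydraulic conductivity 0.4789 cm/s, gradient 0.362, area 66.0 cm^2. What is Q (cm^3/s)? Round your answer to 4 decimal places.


Step 1: Apply Darcy's law: Q = K * i * A
Step 2: Q = 0.4789 * 0.362 * 66.0
Step 3: Q = 11.4419 cm^3/s

11.4419


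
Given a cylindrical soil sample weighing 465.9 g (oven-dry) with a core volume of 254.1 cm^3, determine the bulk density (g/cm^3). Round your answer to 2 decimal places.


Step 1: Identify the formula: BD = dry mass / volume
Step 2: Substitute values: BD = 465.9 / 254.1
Step 3: BD = 1.83 g/cm^3

1.83


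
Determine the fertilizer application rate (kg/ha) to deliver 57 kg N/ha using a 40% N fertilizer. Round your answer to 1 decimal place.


Step 1: Fertilizer rate = target N / (N content / 100)
Step 2: Rate = 57 / (40 / 100)
Step 3: Rate = 57 / 0.4
Step 4: Rate = 142.5 kg/ha

142.5


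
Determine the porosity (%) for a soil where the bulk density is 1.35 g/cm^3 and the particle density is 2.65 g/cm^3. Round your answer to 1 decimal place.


Step 1: Formula: n = 100 * (1 - BD / PD)
Step 2: n = 100 * (1 - 1.35 / 2.65)
Step 3: n = 100 * (1 - 0.50943)
Step 4: n = 49.1%

49.1


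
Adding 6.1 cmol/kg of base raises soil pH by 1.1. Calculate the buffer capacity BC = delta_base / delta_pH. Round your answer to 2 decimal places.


Step 1: BC = change in base / change in pH
Step 2: BC = 6.1 / 1.1
Step 3: BC = 5.55 cmol/(kg*pH unit)

5.55


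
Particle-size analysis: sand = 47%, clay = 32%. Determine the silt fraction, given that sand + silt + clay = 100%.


Step 1: sand + silt + clay = 100%
Step 2: silt = 100 - sand - clay
Step 3: silt = 100 - 47 - 32
Step 4: silt = 21%

21


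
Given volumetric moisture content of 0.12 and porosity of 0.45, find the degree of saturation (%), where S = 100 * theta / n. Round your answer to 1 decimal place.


Step 1: S = 100 * theta_v / n
Step 2: S = 100 * 0.12 / 0.45
Step 3: S = 26.7%

26.7


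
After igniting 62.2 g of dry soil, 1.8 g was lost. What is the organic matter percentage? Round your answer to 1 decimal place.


Step 1: OM% = 100 * LOI / sample mass
Step 2: OM = 100 * 1.8 / 62.2
Step 3: OM = 2.9%

2.9


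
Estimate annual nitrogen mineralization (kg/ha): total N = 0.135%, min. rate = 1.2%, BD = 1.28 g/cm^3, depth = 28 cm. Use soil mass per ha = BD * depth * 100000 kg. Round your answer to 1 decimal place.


Step 1: Soil mass per ha = BD * depth * 100000 = 1.28 * 28 * 100000 = 3584000 kg
Step 2: Total N pool = soil mass * N%/100 = 3584000 * 0.135/100 = 4838.4 kg/ha
Step 3: N mineralized = N pool * rate%/100 = 4838.4 * 1.2/100 = 58.1 kg/ha/yr

58.1


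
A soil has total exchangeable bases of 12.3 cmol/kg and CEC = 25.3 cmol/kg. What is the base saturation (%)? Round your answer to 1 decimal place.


Step 1: BS = 100 * (sum of bases) / CEC
Step 2: BS = 100 * 12.3 / 25.3
Step 3: BS = 48.6%

48.6


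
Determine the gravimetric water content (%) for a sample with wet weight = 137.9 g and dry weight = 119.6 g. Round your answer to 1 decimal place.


Step 1: Water mass = wet - dry = 137.9 - 119.6 = 18.3 g
Step 2: w = 100 * water mass / dry mass
Step 3: w = 100 * 18.3 / 119.6 = 15.3%

15.3


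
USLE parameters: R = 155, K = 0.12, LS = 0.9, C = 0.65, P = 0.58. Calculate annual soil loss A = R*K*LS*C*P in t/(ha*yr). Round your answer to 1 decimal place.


Step 1: A = R * K * LS * C * P
Step 2: R * K = 155 * 0.12 = 18.6
Step 3: (R*K) * LS = 18.6 * 0.9 = 16.74
Step 4: * C * P = 16.74 * 0.65 * 0.58 = 6.3
Step 5: A = 6.3 t/(ha*yr)

6.3


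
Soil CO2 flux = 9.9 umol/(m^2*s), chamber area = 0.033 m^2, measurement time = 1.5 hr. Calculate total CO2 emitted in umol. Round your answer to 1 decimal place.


Step 1: Convert time to seconds: 1.5 hr * 3600 = 5400.0 s
Step 2: Total = flux * area * time_s
Step 3: Total = 9.9 * 0.033 * 5400.0
Step 4: Total = 1764.2 umol

1764.2


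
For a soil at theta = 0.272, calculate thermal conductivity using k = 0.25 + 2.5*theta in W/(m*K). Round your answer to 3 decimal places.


Step 1: k = 0.25 + 2.5 * theta
Step 2: k = 0.25 + 2.5 * 0.272
Step 3: k = 0.25 + 0.68
Step 4: k = 0.93 W/(m*K)

0.93


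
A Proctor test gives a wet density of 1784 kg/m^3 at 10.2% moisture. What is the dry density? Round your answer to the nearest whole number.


Step 1: Dry density = wet density / (1 + w/100)
Step 2: Dry density = 1784 / (1 + 10.2/100)
Step 3: Dry density = 1784 / 1.102
Step 4: Dry density = 1619 kg/m^3

1619


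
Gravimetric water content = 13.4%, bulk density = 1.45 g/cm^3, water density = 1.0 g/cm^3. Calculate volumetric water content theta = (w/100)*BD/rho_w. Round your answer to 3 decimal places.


Step 1: theta = (w / 100) * BD / rho_w
Step 2: theta = (13.4 / 100) * 1.45 / 1.0
Step 3: theta = 0.134 * 1.45
Step 4: theta = 0.194

0.194


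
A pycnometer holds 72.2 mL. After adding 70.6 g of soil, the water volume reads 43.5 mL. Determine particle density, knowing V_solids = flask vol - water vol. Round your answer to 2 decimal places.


Step 1: Volume of solids = flask volume - water volume with soil
Step 2: V_solids = 72.2 - 43.5 = 28.7 mL
Step 3: Particle density = mass / V_solids = 70.6 / 28.7 = 2.46 g/cm^3

2.46


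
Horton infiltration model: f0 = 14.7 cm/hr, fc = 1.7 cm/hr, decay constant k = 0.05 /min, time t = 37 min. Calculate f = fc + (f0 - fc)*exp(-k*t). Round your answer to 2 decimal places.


Step 1: f = fc + (f0 - fc) * exp(-k * t)
Step 2: exp(-0.05 * 37) = 0.157237
Step 3: f = 1.7 + (14.7 - 1.7) * 0.157237
Step 4: f = 1.7 + 13.0 * 0.157237
Step 5: f = 3.74 cm/hr

3.74


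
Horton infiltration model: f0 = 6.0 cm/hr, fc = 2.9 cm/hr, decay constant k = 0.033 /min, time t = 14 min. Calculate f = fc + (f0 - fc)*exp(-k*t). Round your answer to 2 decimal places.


Step 1: f = fc + (f0 - fc) * exp(-k * t)
Step 2: exp(-0.033 * 14) = 0.630022
Step 3: f = 2.9 + (6.0 - 2.9) * 0.630022
Step 4: f = 2.9 + 3.1 * 0.630022
Step 5: f = 4.85 cm/hr

4.85


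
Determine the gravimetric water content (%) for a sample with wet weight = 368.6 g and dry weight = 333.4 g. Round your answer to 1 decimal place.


Step 1: Water mass = wet - dry = 368.6 - 333.4 = 35.2 g
Step 2: w = 100 * water mass / dry mass
Step 3: w = 100 * 35.2 / 333.4 = 10.6%

10.6


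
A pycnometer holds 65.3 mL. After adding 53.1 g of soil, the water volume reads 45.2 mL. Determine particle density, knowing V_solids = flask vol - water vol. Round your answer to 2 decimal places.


Step 1: Volume of solids = flask volume - water volume with soil
Step 2: V_solids = 65.3 - 45.2 = 20.1 mL
Step 3: Particle density = mass / V_solids = 53.1 / 20.1 = 2.64 g/cm^3

2.64


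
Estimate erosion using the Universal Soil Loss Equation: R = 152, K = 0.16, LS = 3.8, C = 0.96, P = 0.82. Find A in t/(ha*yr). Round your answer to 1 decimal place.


Step 1: A = R * K * LS * C * P
Step 2: R * K = 152 * 0.16 = 24.32
Step 3: (R*K) * LS = 24.32 * 3.8 = 92.416
Step 4: * C * P = 92.416 * 0.96 * 0.82 = 72.7
Step 5: A = 72.7 t/(ha*yr)

72.7


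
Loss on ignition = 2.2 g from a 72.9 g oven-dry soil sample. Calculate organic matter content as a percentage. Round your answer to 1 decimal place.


Step 1: OM% = 100 * LOI / sample mass
Step 2: OM = 100 * 2.2 / 72.9
Step 3: OM = 3.0%

3.0


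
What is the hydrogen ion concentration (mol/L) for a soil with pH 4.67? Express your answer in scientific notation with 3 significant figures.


Step 1: [H+] = 10^(-pH)
Step 2: [H+] = 10^(-4.67)
Step 3: [H+] = 2.14e-05 mol/L

2.14e-05


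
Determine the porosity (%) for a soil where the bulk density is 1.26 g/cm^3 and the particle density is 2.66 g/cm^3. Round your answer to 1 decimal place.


Step 1: Formula: n = 100 * (1 - BD / PD)
Step 2: n = 100 * (1 - 1.26 / 2.66)
Step 3: n = 100 * (1 - 0.47368)
Step 4: n = 52.6%

52.6


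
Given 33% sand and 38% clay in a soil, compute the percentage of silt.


Step 1: sand + silt + clay = 100%
Step 2: silt = 100 - sand - clay
Step 3: silt = 100 - 33 - 38
Step 4: silt = 29%

29


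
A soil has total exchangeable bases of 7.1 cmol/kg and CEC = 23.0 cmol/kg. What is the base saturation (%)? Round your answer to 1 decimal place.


Step 1: BS = 100 * (sum of bases) / CEC
Step 2: BS = 100 * 7.1 / 23.0
Step 3: BS = 30.9%

30.9


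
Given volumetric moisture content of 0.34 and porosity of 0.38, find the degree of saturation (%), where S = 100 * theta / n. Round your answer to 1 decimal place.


Step 1: S = 100 * theta_v / n
Step 2: S = 100 * 0.34 / 0.38
Step 3: S = 89.5%

89.5


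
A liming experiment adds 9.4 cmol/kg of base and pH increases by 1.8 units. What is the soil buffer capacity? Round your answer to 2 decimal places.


Step 1: BC = change in base / change in pH
Step 2: BC = 9.4 / 1.8
Step 3: BC = 5.22 cmol/(kg*pH unit)

5.22


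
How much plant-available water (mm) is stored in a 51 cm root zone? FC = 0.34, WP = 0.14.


Step 1: Available water = (FC - WP) * depth * 10
Step 2: AW = (0.34 - 0.14) * 51 * 10
Step 3: AW = 0.2 * 51 * 10
Step 4: AW = 102.0 mm

102.0


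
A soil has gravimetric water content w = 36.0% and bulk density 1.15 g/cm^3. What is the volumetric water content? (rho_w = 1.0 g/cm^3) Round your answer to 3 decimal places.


Step 1: theta = (w / 100) * BD / rho_w
Step 2: theta = (36.0 / 100) * 1.15 / 1.0
Step 3: theta = 0.36 * 1.15
Step 4: theta = 0.414

0.414


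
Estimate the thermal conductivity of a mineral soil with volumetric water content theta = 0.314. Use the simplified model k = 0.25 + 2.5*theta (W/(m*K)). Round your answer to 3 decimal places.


Step 1: k = 0.25 + 2.5 * theta
Step 2: k = 0.25 + 2.5 * 0.314
Step 3: k = 0.25 + 0.785
Step 4: k = 1.035 W/(m*K)

1.035


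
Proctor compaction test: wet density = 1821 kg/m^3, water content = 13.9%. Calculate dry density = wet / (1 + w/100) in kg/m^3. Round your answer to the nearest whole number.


Step 1: Dry density = wet density / (1 + w/100)
Step 2: Dry density = 1821 / (1 + 13.9/100)
Step 3: Dry density = 1821 / 1.139
Step 4: Dry density = 1599 kg/m^3

1599


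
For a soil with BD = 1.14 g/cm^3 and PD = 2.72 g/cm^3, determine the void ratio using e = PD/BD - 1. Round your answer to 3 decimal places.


Step 1: e = PD / BD - 1
Step 2: e = 2.72 / 1.14 - 1
Step 3: e = 2.38596 - 1
Step 4: e = 1.386

1.386


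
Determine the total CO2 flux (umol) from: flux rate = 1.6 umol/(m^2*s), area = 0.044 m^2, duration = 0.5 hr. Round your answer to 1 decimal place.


Step 1: Convert time to seconds: 0.5 hr * 3600 = 1800.0 s
Step 2: Total = flux * area * time_s
Step 3: Total = 1.6 * 0.044 * 1800.0
Step 4: Total = 126.7 umol

126.7


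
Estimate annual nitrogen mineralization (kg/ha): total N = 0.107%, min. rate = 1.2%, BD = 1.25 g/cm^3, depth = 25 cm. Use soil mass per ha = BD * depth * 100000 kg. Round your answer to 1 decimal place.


Step 1: Soil mass per ha = BD * depth * 100000 = 1.25 * 25 * 100000 = 3125000 kg
Step 2: Total N pool = soil mass * N%/100 = 3125000 * 0.107/100 = 3343.75 kg/ha
Step 3: N mineralized = N pool * rate%/100 = 3343.75 * 1.2/100 = 40.1 kg/ha/yr

40.1


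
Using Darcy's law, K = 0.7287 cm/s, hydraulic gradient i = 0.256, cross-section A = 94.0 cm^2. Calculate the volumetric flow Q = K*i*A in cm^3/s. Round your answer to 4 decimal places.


Step 1: Apply Darcy's law: Q = K * i * A
Step 2: Q = 0.7287 * 0.256 * 94.0
Step 3: Q = 17.5354 cm^3/s

17.5354


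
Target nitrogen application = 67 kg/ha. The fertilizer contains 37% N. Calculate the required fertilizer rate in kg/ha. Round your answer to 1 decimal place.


Step 1: Fertilizer rate = target N / (N content / 100)
Step 2: Rate = 67 / (37 / 100)
Step 3: Rate = 67 / 0.37
Step 4: Rate = 181.1 kg/ha

181.1


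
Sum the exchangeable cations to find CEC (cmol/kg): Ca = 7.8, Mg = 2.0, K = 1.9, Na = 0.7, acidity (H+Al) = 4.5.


Step 1: CEC = Ca + Mg + K + Na + (H+Al)
Step 2: CEC = 7.8 + 2.0 + 1.9 + 0.7 + 4.5
Step 3: CEC = 16.9 cmol/kg

16.9


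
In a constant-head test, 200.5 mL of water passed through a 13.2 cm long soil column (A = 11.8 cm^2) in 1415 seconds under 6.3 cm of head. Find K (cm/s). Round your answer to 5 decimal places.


Step 1: K = Q * L / (A * t * h)
Step 2: Numerator = 200.5 * 13.2 = 2646.6
Step 3: Denominator = 11.8 * 1415 * 6.3 = 105191.1
Step 4: K = 2646.6 / 105191.1 = 0.02516 cm/s

0.02516


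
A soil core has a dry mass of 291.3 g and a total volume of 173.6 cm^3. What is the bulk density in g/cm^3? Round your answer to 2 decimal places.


Step 1: Identify the formula: BD = dry mass / volume
Step 2: Substitute values: BD = 291.3 / 173.6
Step 3: BD = 1.68 g/cm^3

1.68


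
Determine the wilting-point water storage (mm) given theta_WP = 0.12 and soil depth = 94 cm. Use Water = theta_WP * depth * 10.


Step 1: Water (mm) = theta_WP * depth * 10
Step 2: Water = 0.12 * 94 * 10
Step 3: Water = 112.8 mm

112.8


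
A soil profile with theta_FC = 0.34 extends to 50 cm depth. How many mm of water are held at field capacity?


Step 1: Water (mm) = theta_FC * depth (cm) * 10
Step 2: Water = 0.34 * 50 * 10
Step 3: Water = 170.0 mm

170.0


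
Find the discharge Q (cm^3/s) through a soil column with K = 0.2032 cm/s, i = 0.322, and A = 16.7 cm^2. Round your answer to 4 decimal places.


Step 1: Apply Darcy's law: Q = K * i * A
Step 2: Q = 0.2032 * 0.322 * 16.7
Step 3: Q = 1.0927 cm^3/s

1.0927


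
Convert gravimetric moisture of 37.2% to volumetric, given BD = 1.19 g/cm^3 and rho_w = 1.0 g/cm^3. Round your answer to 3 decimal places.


Step 1: theta = (w / 100) * BD / rho_w
Step 2: theta = (37.2 / 100) * 1.19 / 1.0
Step 3: theta = 0.372 * 1.19
Step 4: theta = 0.443

0.443


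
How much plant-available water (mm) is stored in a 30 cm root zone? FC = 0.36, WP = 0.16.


Step 1: Available water = (FC - WP) * depth * 10
Step 2: AW = (0.36 - 0.16) * 30 * 10
Step 3: AW = 0.2 * 30 * 10
Step 4: AW = 60.0 mm

60.0


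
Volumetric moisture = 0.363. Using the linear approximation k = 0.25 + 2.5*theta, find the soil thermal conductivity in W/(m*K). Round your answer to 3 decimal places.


Step 1: k = 0.25 + 2.5 * theta
Step 2: k = 0.25 + 2.5 * 0.363
Step 3: k = 0.25 + 0.908
Step 4: k = 1.158 W/(m*K)

1.158


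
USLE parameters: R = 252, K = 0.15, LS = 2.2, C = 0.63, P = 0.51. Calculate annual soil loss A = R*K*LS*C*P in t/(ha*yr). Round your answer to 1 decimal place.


Step 1: A = R * K * LS * C * P
Step 2: R * K = 252 * 0.15 = 37.8
Step 3: (R*K) * LS = 37.8 * 2.2 = 83.16
Step 4: * C * P = 83.16 * 0.63 * 0.51 = 26.7
Step 5: A = 26.7 t/(ha*yr)

26.7


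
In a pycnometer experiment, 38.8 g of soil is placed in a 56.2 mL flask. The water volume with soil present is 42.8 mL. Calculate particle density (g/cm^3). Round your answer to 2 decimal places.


Step 1: Volume of solids = flask volume - water volume with soil
Step 2: V_solids = 56.2 - 42.8 = 13.4 mL
Step 3: Particle density = mass / V_solids = 38.8 / 13.4 = 2.9 g/cm^3

2.9


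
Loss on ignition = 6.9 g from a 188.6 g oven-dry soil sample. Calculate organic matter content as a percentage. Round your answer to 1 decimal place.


Step 1: OM% = 100 * LOI / sample mass
Step 2: OM = 100 * 6.9 / 188.6
Step 3: OM = 3.7%

3.7


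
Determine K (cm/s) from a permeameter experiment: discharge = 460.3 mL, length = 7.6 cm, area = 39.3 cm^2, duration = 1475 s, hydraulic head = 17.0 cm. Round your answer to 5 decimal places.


Step 1: K = Q * L / (A * t * h)
Step 2: Numerator = 460.3 * 7.6 = 3498.28
Step 3: Denominator = 39.3 * 1475 * 17.0 = 985447.5
Step 4: K = 3498.28 / 985447.5 = 0.00355 cm/s

0.00355


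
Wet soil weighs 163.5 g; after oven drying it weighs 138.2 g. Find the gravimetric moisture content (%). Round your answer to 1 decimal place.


Step 1: Water mass = wet - dry = 163.5 - 138.2 = 25.3 g
Step 2: w = 100 * water mass / dry mass
Step 3: w = 100 * 25.3 / 138.2 = 18.3%

18.3


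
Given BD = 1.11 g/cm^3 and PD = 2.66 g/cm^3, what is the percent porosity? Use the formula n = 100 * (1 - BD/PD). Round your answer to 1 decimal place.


Step 1: Formula: n = 100 * (1 - BD / PD)
Step 2: n = 100 * (1 - 1.11 / 2.66)
Step 3: n = 100 * (1 - 0.41729)
Step 4: n = 58.3%

58.3


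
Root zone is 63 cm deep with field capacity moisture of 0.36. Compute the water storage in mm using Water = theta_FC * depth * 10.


Step 1: Water (mm) = theta_FC * depth (cm) * 10
Step 2: Water = 0.36 * 63 * 10
Step 3: Water = 226.8 mm

226.8


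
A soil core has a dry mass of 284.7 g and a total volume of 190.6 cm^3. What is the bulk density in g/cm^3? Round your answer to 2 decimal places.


Step 1: Identify the formula: BD = dry mass / volume
Step 2: Substitute values: BD = 284.7 / 190.6
Step 3: BD = 1.49 g/cm^3

1.49


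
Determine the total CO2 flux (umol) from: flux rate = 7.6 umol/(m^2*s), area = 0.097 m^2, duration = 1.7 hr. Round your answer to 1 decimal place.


Step 1: Convert time to seconds: 1.7 hr * 3600 = 6120.0 s
Step 2: Total = flux * area * time_s
Step 3: Total = 7.6 * 0.097 * 6120.0
Step 4: Total = 4511.7 umol

4511.7


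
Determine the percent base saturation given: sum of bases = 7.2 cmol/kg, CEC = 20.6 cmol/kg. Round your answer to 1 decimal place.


Step 1: BS = 100 * (sum of bases) / CEC
Step 2: BS = 100 * 7.2 / 20.6
Step 3: BS = 35.0%

35.0


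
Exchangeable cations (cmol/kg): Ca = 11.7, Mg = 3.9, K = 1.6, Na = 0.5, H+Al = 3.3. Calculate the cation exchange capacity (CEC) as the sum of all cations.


Step 1: CEC = Ca + Mg + K + Na + (H+Al)
Step 2: CEC = 11.7 + 3.9 + 1.6 + 0.5 + 3.3
Step 3: CEC = 21.0 cmol/kg

21.0


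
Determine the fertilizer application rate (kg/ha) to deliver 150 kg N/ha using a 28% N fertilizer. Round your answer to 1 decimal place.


Step 1: Fertilizer rate = target N / (N content / 100)
Step 2: Rate = 150 / (28 / 100)
Step 3: Rate = 150 / 0.28
Step 4: Rate = 535.7 kg/ha

535.7


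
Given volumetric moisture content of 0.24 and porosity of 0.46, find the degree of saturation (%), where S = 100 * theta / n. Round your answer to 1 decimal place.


Step 1: S = 100 * theta_v / n
Step 2: S = 100 * 0.24 / 0.46
Step 3: S = 52.2%

52.2


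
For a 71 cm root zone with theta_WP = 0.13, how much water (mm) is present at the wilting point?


Step 1: Water (mm) = theta_WP * depth * 10
Step 2: Water = 0.13 * 71 * 10
Step 3: Water = 92.3 mm

92.3


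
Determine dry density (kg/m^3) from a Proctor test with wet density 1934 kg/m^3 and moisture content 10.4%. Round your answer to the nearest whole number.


Step 1: Dry density = wet density / (1 + w/100)
Step 2: Dry density = 1934 / (1 + 10.4/100)
Step 3: Dry density = 1934 / 1.104
Step 4: Dry density = 1752 kg/m^3

1752


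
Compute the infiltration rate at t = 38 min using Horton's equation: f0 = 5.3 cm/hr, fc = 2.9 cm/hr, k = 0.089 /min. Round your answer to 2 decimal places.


Step 1: f = fc + (f0 - fc) * exp(-k * t)
Step 2: exp(-0.089 * 38) = 0.033979
Step 3: f = 2.9 + (5.3 - 2.9) * 0.033979
Step 4: f = 2.9 + 2.4 * 0.033979
Step 5: f = 2.98 cm/hr

2.98


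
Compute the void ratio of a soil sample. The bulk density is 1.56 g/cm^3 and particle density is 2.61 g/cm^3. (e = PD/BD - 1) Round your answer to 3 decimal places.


Step 1: e = PD / BD - 1
Step 2: e = 2.61 / 1.56 - 1
Step 3: e = 1.67308 - 1
Step 4: e = 0.673

0.673


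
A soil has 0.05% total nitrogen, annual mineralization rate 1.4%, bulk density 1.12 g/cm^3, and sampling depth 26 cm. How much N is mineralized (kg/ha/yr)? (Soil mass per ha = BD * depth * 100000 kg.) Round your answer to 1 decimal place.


Step 1: Soil mass per ha = BD * depth * 100000 = 1.12 * 26 * 100000 = 2912000 kg
Step 2: Total N pool = soil mass * N%/100 = 2912000 * 0.05/100 = 1456.0 kg/ha
Step 3: N mineralized = N pool * rate%/100 = 1456.0 * 1.4/100 = 20.4 kg/ha/yr

20.4


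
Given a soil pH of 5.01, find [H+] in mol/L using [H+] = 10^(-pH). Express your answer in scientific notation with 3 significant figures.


Step 1: [H+] = 10^(-pH)
Step 2: [H+] = 10^(-5.01)
Step 3: [H+] = 9.77e-06 mol/L

9.77e-06


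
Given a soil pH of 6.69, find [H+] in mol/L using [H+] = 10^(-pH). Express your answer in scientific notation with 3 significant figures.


Step 1: [H+] = 10^(-pH)
Step 2: [H+] = 10^(-6.69)
Step 3: [H+] = 2.04e-07 mol/L

2.04e-07


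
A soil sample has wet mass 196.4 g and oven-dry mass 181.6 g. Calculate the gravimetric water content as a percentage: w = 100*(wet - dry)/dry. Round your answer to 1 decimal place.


Step 1: Water mass = wet - dry = 196.4 - 181.6 = 14.8 g
Step 2: w = 100 * water mass / dry mass
Step 3: w = 100 * 14.8 / 181.6 = 8.1%

8.1


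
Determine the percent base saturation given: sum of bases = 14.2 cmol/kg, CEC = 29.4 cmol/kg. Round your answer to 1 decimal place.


Step 1: BS = 100 * (sum of bases) / CEC
Step 2: BS = 100 * 14.2 / 29.4
Step 3: BS = 48.3%

48.3


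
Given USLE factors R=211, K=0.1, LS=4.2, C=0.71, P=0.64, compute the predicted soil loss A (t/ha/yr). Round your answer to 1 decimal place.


Step 1: A = R * K * LS * C * P
Step 2: R * K = 211 * 0.1 = 21.1
Step 3: (R*K) * LS = 21.1 * 4.2 = 88.62
Step 4: * C * P = 88.62 * 0.71 * 0.64 = 40.3
Step 5: A = 40.3 t/(ha*yr)

40.3


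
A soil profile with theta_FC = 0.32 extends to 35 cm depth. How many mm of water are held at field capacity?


Step 1: Water (mm) = theta_FC * depth (cm) * 10
Step 2: Water = 0.32 * 35 * 10
Step 3: Water = 112.0 mm

112.0


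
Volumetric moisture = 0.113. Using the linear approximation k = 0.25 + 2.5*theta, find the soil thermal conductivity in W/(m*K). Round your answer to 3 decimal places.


Step 1: k = 0.25 + 2.5 * theta
Step 2: k = 0.25 + 2.5 * 0.113
Step 3: k = 0.25 + 0.283
Step 4: k = 0.533 W/(m*K)

0.533


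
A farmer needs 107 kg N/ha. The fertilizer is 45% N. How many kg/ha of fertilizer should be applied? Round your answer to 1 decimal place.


Step 1: Fertilizer rate = target N / (N content / 100)
Step 2: Rate = 107 / (45 / 100)
Step 3: Rate = 107 / 0.45
Step 4: Rate = 237.8 kg/ha

237.8


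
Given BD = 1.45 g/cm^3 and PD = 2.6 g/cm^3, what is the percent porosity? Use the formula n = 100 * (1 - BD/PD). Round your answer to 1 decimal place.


Step 1: Formula: n = 100 * (1 - BD / PD)
Step 2: n = 100 * (1 - 1.45 / 2.6)
Step 3: n = 100 * (1 - 0.55769)
Step 4: n = 44.2%

44.2


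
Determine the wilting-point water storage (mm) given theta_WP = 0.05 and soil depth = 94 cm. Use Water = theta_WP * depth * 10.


Step 1: Water (mm) = theta_WP * depth * 10
Step 2: Water = 0.05 * 94 * 10
Step 3: Water = 47.0 mm

47.0


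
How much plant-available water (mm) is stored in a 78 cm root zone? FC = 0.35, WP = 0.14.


Step 1: Available water = (FC - WP) * depth * 10
Step 2: AW = (0.35 - 0.14) * 78 * 10
Step 3: AW = 0.21 * 78 * 10
Step 4: AW = 163.8 mm

163.8


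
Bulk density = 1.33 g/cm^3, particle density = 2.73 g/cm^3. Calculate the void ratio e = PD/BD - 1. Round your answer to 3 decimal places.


Step 1: e = PD / BD - 1
Step 2: e = 2.73 / 1.33 - 1
Step 3: e = 2.05263 - 1
Step 4: e = 1.053

1.053


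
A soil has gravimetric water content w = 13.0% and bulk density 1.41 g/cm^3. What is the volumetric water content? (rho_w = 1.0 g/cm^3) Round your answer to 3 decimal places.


Step 1: theta = (w / 100) * BD / rho_w
Step 2: theta = (13.0 / 100) * 1.41 / 1.0
Step 3: theta = 0.13 * 1.41
Step 4: theta = 0.183

0.183


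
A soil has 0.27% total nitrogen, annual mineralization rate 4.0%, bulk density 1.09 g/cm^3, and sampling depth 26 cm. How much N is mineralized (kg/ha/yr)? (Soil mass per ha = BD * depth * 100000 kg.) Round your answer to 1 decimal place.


Step 1: Soil mass per ha = BD * depth * 100000 = 1.09 * 26 * 100000 = 2834000 kg
Step 2: Total N pool = soil mass * N%/100 = 2834000 * 0.27/100 = 7651.8 kg/ha
Step 3: N mineralized = N pool * rate%/100 = 7651.8 * 4.0/100 = 306.1 kg/ha/yr

306.1


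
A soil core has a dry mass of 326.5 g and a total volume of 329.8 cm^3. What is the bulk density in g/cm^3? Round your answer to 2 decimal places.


Step 1: Identify the formula: BD = dry mass / volume
Step 2: Substitute values: BD = 326.5 / 329.8
Step 3: BD = 0.99 g/cm^3

0.99
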